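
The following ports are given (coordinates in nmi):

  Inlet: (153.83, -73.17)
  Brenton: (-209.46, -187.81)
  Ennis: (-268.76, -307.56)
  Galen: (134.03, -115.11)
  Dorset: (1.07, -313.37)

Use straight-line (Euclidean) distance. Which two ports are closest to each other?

Pairwise distances:
Inlet–Brenton: √((-363.29)² + (-114.64)²) = √(131979.6241 + 13142.3296) = 380.95 nmi
Inlet–Ennis: √((-422.59)² + (-234.39)²) = √(178582.3081 + 54938.6721) = 483.24 nmi
Inlet–Galen: √((-19.80)² + (-41.94)²) = √(392.0400 + 1758.9636) = 46.38 nmi
Inlet–Dorset: √((-152.76)² + (-240.20)²) = √(23335.6176 + 57696.0400) = 284.66 nmi
Brenton–Ennis: √((-59.30)² + (-119.75)²) = √(3516.4900 + 14340.0625) = 133.63 nmi
Brenton–Galen: √((343.49)² + (72.70)²) = √(117985.3801 + 5285.2900) = 351.10 nmi
Brenton–Dorset: √((210.53)² + (-125.56)²) = √(44322.8809 + 15765.3136) = 245.13 nmi
Ennis–Galen: √((402.79)² + (192.45)²) = √(162239.7841 + 37037.0025) = 446.40 nmi
Ennis–Dorset: √((269.83)² + (-5.81)²) = √(72808.2289 + 33.7561) = 269.89 nmi
Galen–Dorset: √((-132.96)² + (-198.26)²) = √(17678.3616 + 39307.0276) = 238.72 nmi
Closest pair: Inlet–Galen at 46.38 nmi.

Inlet and Galen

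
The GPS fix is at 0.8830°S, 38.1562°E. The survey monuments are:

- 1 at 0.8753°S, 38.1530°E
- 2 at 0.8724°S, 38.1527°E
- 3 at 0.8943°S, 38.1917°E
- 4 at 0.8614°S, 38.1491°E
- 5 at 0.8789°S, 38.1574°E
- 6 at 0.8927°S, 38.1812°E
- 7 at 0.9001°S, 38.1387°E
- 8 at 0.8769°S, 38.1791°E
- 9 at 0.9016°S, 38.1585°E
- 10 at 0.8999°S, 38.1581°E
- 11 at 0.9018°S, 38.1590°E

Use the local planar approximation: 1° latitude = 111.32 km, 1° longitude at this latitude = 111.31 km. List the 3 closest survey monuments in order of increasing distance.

5, 1, 2

Distances from 0.8830°S, 38.1562°E:
1: √((0.0077·111.32)² + (-0.0032·111.31)²) = √(0.734730 + 0.126873) = 0.9282 km
2: √((0.0106·111.32)² + (-0.0035·111.31)²) = √(1.392381 + 0.151776) = 1.2426 km
3: √((-0.0113·111.32)² + (0.0355·111.31)²) = √(1.582353 + 15.614392) = 4.1469 km
4: √((0.0216·111.32)² + (-0.0071·111.31)²) = √(5.781678 + 0.624576) = 2.5311 km
5: √((0.0041·111.32)² + (0.0012·111.31)²) = √(0.208312 + 0.017841) = 0.4756 km
6: √((-0.0097·111.32)² + (0.0250·111.31)²) = √(1.165977 + 7.743698) = 2.9849 km
7: √((-0.0171·111.32)² + (-0.0175·111.31)²) = √(3.623586 + 3.794412) = 2.7236 km
8: √((0.0061·111.32)² + (0.0229·111.31)²) = √(0.461112 + 6.497396) = 2.6379 km
9: √((-0.0186·111.32)² + (0.0023·111.31)²) = √(4.287186 + 0.065543) = 2.0863 km
10: √((-0.0169·111.32)² + (0.0019·111.31)²) = √(3.539320 + 0.044728) = 1.8932 km
11: √((-0.0188·111.32)² + (0.0028·111.31)²) = √(4.379879 + 0.097137) = 2.1159 km
Sorted: 5 (0.4756 km) < 1 (0.9282 km) < 2 (1.2426 km) < 10 (1.8932 km) < 9 (2.0863 km) < …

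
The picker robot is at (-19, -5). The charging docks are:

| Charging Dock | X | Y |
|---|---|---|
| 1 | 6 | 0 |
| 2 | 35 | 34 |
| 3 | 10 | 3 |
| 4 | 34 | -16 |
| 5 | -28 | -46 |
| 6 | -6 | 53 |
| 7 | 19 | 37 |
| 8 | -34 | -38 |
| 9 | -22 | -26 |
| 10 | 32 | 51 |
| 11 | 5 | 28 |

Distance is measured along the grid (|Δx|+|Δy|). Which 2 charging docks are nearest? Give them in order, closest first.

9, 1

Distances from (-19, -5):
1: 30
2: 93
3: 37
4: 64
5: 50
6: 71
7: 80
8: 48
9: 24
10: 107
11: 57
Sorted: 9 (24) < 1 (30) < 3 (37) < 8 (48) < …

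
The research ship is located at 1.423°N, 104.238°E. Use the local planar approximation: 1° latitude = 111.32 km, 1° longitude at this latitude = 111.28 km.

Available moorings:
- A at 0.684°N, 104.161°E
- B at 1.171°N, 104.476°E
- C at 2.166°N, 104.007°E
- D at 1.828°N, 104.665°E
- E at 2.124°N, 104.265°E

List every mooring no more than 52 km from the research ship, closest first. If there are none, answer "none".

B

Distances from 1.423°N, 104.238°E:
A: √((-0.739·111.32)² + (-0.077·111.28)²) = √(6767.60920 + 73.42022) = 82.711 km
B: √((-0.252·111.32)² + (0.238·111.28)²) = √(786.95061 + 701.43616) = 38.580 km
C: √((0.743·111.32)² + (-0.231·111.28)²) = √(6841.06982 + 660.78198) = 86.613 km
D: √((0.405·111.32)² + (0.427·111.28)²) = √(2032.62116 + 2257.82347) = 65.501 km
E: √((0.701·111.32)² + (0.027·111.28)²) = √(6089.51117 + 9.02738) = 78.093 km
Threshold 52 km: B (38.580 km) is within range.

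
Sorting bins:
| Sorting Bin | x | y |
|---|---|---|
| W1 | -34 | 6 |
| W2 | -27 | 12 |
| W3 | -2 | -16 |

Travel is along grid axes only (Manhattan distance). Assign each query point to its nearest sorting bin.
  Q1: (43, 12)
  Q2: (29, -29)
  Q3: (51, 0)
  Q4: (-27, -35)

Q1→W2; Q2→W3; Q3→W3; Q4→W3

Q1 at (43, 12):
  W1: |-77| + |-6| = 77 + 6 = 83
  W2: |-70| + |0| = 70 + 0 = 70
  W3: |-45| + |-28| = 45 + 28 = 73
  → nearest: W2 (70)
Q2 at (29, -29):
  W1: |-63| + |35| = 63 + 35 = 98
  W2: |-56| + |41| = 56 + 41 = 97
  W3: |-31| + |13| = 31 + 13 = 44
  → nearest: W3 (44)
Q3 at (51, 0):
  W1: |-85| + |6| = 85 + 6 = 91
  W2: |-78| + |12| = 78 + 12 = 90
  W3: |-53| + |-16| = 53 + 16 = 69
  → nearest: W3 (69)
Q4 at (-27, -35):
  W1: |-7| + |41| = 7 + 41 = 48
  W2: |0| + |47| = 0 + 47 = 47
  W3: |25| + |19| = 25 + 19 = 44
  → nearest: W3 (44)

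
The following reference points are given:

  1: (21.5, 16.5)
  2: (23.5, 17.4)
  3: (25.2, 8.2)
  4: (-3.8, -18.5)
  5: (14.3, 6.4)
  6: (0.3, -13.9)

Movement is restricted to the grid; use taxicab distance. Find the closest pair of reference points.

Pairwise distances:
1–2: 2.9
1–3: 12.0
1–4: 60.3
1–5: 17.3
1–6: 51.6
2–3: 10.9
2–4: 63.2
2–5: 20.2
2–6: 54.5
3–4: 55.7
3–5: 12.7
3–6: 47.0
4–5: 43.0
4–6: 8.7
5–6: 34.3
Closest pair: 1–2 at 2.9.

1 and 2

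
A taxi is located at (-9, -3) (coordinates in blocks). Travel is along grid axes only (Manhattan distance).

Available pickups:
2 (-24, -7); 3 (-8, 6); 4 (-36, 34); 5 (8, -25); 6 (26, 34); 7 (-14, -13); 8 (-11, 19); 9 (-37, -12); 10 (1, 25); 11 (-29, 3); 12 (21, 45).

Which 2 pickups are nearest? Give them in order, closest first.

3, 7

Distances from (-9, -3):
2: |-15| + |-4| = 15 + 4 = 19 blocks
3: |1| + |9| = 1 + 9 = 10 blocks
4: |-27| + |37| = 27 + 37 = 64 blocks
5: |17| + |-22| = 17 + 22 = 39 blocks
6: |35| + |37| = 35 + 37 = 72 blocks
7: |-5| + |-10| = 5 + 10 = 15 blocks
8: |-2| + |22| = 2 + 22 = 24 blocks
9: |-28| + |-9| = 28 + 9 = 37 blocks
10: |10| + |28| = 10 + 28 = 38 blocks
11: |-20| + |6| = 20 + 6 = 26 blocks
12: |30| + |48| = 30 + 48 = 78 blocks
Sorted: 3 (10 blocks) < 7 (15 blocks) < 2 (19 blocks) < 8 (24 blocks) < …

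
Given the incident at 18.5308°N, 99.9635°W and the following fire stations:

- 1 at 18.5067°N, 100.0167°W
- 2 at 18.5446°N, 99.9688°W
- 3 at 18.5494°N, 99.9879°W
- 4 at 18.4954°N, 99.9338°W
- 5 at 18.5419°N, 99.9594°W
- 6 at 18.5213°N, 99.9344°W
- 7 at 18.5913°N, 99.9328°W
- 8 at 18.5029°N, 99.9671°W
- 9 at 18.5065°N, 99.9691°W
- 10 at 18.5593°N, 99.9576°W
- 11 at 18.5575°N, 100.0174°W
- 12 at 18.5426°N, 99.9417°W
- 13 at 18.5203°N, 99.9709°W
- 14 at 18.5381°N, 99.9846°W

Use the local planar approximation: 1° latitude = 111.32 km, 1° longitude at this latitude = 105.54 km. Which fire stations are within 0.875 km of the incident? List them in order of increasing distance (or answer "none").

none

Distances from 18.5308°N, 99.9635°W:
1: 6.2228 km
2: 1.6349 km
3: 3.3043 km
4: 5.0353 km
5: 1.3092 km
6: 3.2482 km
7: 7.4737 km
8: 3.1290 km
9: 2.7689 km
10: 3.2331 km
11: 6.4183 km
12: 2.6493 km
13: 1.4058 km
14: 2.3705 km
Threshold 0.875 km: none within range.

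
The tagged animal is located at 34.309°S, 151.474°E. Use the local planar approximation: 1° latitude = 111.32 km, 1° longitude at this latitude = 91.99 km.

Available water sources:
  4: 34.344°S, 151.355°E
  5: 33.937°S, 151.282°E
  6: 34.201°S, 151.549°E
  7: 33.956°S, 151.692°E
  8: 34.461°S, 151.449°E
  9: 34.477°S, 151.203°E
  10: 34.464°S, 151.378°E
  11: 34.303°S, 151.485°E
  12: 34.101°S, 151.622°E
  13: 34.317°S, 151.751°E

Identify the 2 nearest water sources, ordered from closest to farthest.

Distances from 34.309°S, 151.474°E:
4: 11.620 km
5: 45.020 km
6: 13.862 km
7: 44.117 km
8: 17.076 km
9: 31.164 km
10: 19.383 km
11: 1.212 km
12: 26.861 km
13: 25.497 km
Sorted: 11 (1.212 km) < 4 (11.620 km) < 6 (13.862 km) < 8 (17.076 km) < …

11, 4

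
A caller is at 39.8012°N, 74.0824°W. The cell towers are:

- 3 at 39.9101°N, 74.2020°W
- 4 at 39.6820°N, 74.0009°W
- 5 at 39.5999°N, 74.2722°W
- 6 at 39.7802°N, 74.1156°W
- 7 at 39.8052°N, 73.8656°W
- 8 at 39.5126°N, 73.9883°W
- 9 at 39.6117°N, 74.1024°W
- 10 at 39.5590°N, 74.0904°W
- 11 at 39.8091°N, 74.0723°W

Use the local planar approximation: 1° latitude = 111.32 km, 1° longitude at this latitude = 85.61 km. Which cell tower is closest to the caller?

11

Distances from 39.8012°N, 74.0824°W:
3: 15.8681 km
4: 14.9919 km
5: 27.6798 km
6: 3.6801 km
7: 18.5656 km
8: 33.1216 km
9: 21.1645 km
10: 26.9704 km
11: 1.2333 km
Minimum: 11 at 1.2333 km.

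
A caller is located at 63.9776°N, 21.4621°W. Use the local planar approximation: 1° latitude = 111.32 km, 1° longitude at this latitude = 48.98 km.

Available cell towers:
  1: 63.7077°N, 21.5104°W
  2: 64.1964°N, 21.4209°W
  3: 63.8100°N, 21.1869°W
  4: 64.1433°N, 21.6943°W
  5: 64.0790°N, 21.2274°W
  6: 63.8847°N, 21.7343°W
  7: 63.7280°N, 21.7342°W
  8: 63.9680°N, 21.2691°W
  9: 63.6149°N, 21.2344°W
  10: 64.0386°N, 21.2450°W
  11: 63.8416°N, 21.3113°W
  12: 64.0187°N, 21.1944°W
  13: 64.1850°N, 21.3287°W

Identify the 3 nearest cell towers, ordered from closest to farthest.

Distances from 63.9776°N, 21.4621°W:
1: √((-0.2699·111.32)² + (-0.0483·48.98)²) = √(902.718129 + 5.596697) = 30.1383 km
2: √((0.2188·111.32)² + (0.0412·48.98)²) = √(593.254486 + 4.072227) = 24.4403 km
3: √((-0.1676·111.32)² + (0.2752·48.98)²) = √(348.092306 + 181.691421) = 23.0170 km
4: √((0.1657·111.32)² + (-0.2322·48.98)²) = √(340.244734 + 129.348677) = 21.6701 km
5: √((0.1014·111.32)² + (0.2347·48.98)²) = √(127.415512 + 132.148957) = 16.1110 km
6: √((-0.0929·111.32)² + (-0.2722·48.98)²) = √(106.949270 + 177.751717) = 16.8731 km
7: √((-0.2496·111.32)² + (-0.2721·48.98)²) = √(772.032454 + 177.621137) = 30.8165 km
8: √((-0.0096·111.32)² + (0.1930·48.98)²) = √(1.142060 + 89.361856) = 9.5134 km
9: √((-0.3627·111.32)² + (0.2277·48.98)²) = √(1630.202319 + 124.383743) = 41.8878 km
10: √((0.0610·111.32)² + (0.2171·48.98)²) = √(46.111162 + 113.072556) = 12.6168 km
11: √((-0.1360·111.32)² + (0.1508·48.98)²) = √(229.205066 + 54.555714) = 16.8452 km
12: √((0.0411·111.32)² + (0.2677·48.98)²) = √(20.932931 + 171.923128) = 13.8873 km
13: √((0.2074·111.32)² + (0.1334·48.98)²) = √(533.045031 + 42.692267) = 23.9945 km
Sorted: 8 (9.5134 km) < 10 (12.6168 km) < 12 (13.8873 km) < 5 (16.1110 km) < 11 (16.8452 km) < …

8, 10, 12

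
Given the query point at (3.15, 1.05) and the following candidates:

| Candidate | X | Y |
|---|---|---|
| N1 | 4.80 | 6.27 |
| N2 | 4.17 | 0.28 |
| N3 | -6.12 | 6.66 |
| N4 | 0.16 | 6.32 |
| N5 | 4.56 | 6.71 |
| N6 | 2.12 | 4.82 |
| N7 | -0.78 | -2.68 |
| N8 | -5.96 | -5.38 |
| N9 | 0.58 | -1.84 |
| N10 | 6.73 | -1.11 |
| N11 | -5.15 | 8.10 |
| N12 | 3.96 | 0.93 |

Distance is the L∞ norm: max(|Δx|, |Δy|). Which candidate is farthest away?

N3

Distances from (3.15, 1.05):
N1: max(|1.65|, |5.22|) = 5.22
N2: max(|1.02|, |-0.77|) = 1.02
N3: max(|-9.27|, |5.61|) = 9.27
N4: max(|-2.99|, |5.27|) = 5.27
N5: max(|1.41|, |5.66|) = 5.66
N6: max(|-1.03|, |3.77|) = 3.77
N7: max(|-3.93|, |-3.73|) = 3.93
N8: max(|-9.11|, |-6.43|) = 9.11
N9: max(|-2.57|, |-2.89|) = 2.89
N10: max(|3.58|, |-2.16|) = 3.58
N11: max(|-8.30|, |7.05|) = 8.30
N12: max(|0.81|, |-0.12|) = 0.81
Maximum: N3 at 9.27.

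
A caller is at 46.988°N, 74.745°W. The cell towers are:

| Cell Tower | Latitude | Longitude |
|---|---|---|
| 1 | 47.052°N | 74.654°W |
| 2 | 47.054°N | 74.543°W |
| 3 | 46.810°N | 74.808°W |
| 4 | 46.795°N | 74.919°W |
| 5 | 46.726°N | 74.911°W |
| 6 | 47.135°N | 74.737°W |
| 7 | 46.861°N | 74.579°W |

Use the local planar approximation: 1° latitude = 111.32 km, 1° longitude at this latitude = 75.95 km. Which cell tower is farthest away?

5

Distances from 46.988°N, 74.745°W:
1: 9.926 km
2: 17.010 km
3: 20.384 km
4: 25.224 km
5: 31.774 km
6: 16.375 km
7: 18.943 km
Maximum: 5 at 31.774 km.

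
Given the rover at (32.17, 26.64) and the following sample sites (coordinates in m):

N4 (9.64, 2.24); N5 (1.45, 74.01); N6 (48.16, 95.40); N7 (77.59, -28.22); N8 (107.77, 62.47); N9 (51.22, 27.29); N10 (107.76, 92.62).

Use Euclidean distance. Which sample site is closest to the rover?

N9

Distances from (32.17, 26.64):
N4: √((-22.53)² + (-24.40)²) = √(507.6009 + 595.3600) = 33.21 m
N5: √((-30.72)² + (47.37)²) = √(943.7184 + 2243.9169) = 56.46 m
N6: √((15.99)² + (68.76)²) = √(255.6801 + 4727.9376) = 70.59 m
N7: √((45.42)² + (-54.86)²) = √(2062.9764 + 3009.6196) = 71.22 m
N8: √((75.60)² + (35.83)²) = √(5715.3600 + 1283.7889) = 83.66 m
N9: √((19.05)² + (0.65)²) = √(362.9025 + 0.4225) = 19.06 m
N10: √((75.59)² + (65.98)²) = √(5713.8481 + 4353.3604) = 100.34 m
Minimum: N9 at 19.06 m.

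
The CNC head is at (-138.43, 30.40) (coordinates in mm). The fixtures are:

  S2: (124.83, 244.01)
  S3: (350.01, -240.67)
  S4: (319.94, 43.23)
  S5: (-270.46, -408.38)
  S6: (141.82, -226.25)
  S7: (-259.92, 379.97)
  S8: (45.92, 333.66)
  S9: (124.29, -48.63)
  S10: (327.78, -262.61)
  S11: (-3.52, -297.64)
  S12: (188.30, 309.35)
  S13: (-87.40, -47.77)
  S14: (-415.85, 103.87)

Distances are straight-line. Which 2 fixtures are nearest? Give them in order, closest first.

Distances from (-138.43, 30.40):
S2: 339.02 mm
S3: 558.62 mm
S4: 458.55 mm
S5: 458.21 mm
S6: 380.01 mm
S7: 370.08 mm
S8: 354.90 mm
S9: 274.35 mm
S10: 550.64 mm
S11: 354.70 mm
S12: 429.61 mm
S13: 93.35 mm
S14: 286.98 mm
Sorted: S13 (93.35 mm) < S9 (274.35 mm) < S14 (286.98 mm) < S2 (339.02 mm) < …

S13, S9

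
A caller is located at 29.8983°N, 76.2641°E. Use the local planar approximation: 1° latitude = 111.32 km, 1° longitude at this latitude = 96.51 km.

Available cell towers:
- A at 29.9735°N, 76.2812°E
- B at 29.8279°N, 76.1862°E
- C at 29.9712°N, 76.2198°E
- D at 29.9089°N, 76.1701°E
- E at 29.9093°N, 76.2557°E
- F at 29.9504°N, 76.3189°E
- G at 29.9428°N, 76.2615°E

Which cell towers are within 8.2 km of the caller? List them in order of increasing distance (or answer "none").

Distances from 29.8983°N, 76.2641°E:
A: 8.5324 km
B: 10.8600 km
C: 9.1726 km
D: 9.1484 km
E: 1.4686 km
F: 7.8491 km
G: 4.9601 km
Threshold 8.2 km: E (1.4686 km), G (4.9601 km), F (7.8491 km) are within range.

E, G, F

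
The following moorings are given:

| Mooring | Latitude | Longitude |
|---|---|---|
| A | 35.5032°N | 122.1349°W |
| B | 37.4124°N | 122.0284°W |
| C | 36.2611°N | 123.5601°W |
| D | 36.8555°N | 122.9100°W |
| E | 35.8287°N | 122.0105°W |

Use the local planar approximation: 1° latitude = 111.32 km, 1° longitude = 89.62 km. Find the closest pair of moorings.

A and E

Pairwise distances:
A–B: √((1.9092·111.32)² + (0.1065·89.62)²) = √(45169.912233 + 91.098053) = 212.7464 km
A–C: √((0.7579·111.32)² + (-1.4252·89.62)²) = √(7118.200381 + 16314.039388) = 153.0759 km
A–D: √((1.3523·111.32)² + (-0.7751·89.62)²) = √(22661.700283 + 4825.311481) = 165.7921 km
A–E: √((0.3255·111.32)² + (0.1244·89.62)²) = √(1312.950585 + 124.294136) = 37.9110 km
B–C: √((-1.1513·111.32)² + (-1.5317·89.62)²) = √(16425.681772 + 18843.314812) = 187.8004 km
B–D: √((-0.5569·111.32)² + (-0.8816·89.62)²) = √(3843.269427 + 6242.420817) = 100.4275 km
B–E: √((-1.5837·111.32)² + (0.0179·89.62)²) = √(31080.802865 + 2.573451) = 176.3048 km
C–D: √((0.5944·111.32)² + (0.6501·89.62)²) = √(4378.284685 + 3394.456216) = 88.1631 km
C–E: √((-0.4324·111.32)² + (1.5496·89.62)²) = √(2316.955890 + 19286.307843) = 146.9805 km
D–E: √((-1.0268·111.32)² + (0.8995·89.62)²) = √(13065.261765 + 6498.486402) = 139.8705 km
Closest pair: A–E at 37.9110 km.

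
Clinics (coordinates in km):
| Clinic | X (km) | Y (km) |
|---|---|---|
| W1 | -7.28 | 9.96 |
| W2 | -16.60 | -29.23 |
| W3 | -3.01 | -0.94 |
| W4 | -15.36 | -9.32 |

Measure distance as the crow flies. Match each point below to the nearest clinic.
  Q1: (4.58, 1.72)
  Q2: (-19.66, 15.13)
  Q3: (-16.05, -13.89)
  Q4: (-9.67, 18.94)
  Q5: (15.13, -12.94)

Q1→W3; Q2→W1; Q3→W4; Q4→W1; Q5→W3

Q1 at (4.58, 1.72):
  W1: √((-11.86)² + (8.24)²) = √(140.6596 + 67.8976) = 14.44 km
  W2: √((-21.18)² + (-30.95)²) = √(448.5924 + 957.9025) = 37.50 km
  W3: √((-7.59)² + (-2.66)²) = √(57.6081 + 7.0756) = 8.04 km
  W4: √((-19.94)² + (-11.04)²) = √(397.6036 + 121.8816) = 22.79 km
  → nearest: W3 (8.04 km)
Q2 at (-19.66, 15.13):
  W1: √((12.38)² + (-5.17)²) = √(153.2644 + 26.7289) = 13.42 km
  W2: √((3.06)² + (-44.36)²) = √(9.3636 + 1967.8096) = 44.47 km
  W3: √((16.65)² + (-16.07)²) = √(277.2225 + 258.2449) = 23.14 km
  W4: √((4.30)² + (-24.45)²) = √(18.4900 + 597.8025) = 24.83 km
  → nearest: W1 (13.42 km)
Q3 at (-16.05, -13.89):
  W1: √((8.77)² + (23.85)²) = √(76.9129 + 568.8225) = 25.41 km
  W2: √((-0.55)² + (-15.34)²) = √(0.3025 + 235.3156) = 15.35 km
  W3: √((13.04)² + (12.95)²) = √(170.0416 + 167.7025) = 18.38 km
  W4: √((0.69)² + (4.57)²) = √(0.4761 + 20.8849) = 4.62 km
  → nearest: W4 (4.62 km)
Q4 at (-9.67, 18.94):
  W1: √((2.39)² + (-8.98)²) = √(5.7121 + 80.6404) = 9.29 km
  W2: √((-6.93)² + (-48.17)²) = √(48.0249 + 2320.3489) = 48.67 km
  W3: √((6.66)² + (-19.88)²) = √(44.3556 + 395.2144) = 20.97 km
  W4: √((-5.69)² + (-28.26)²) = √(32.3761 + 798.6276) = 28.83 km
  → nearest: W1 (9.29 km)
Q5 at (15.13, -12.94):
  W1: √((-22.41)² + (22.90)²) = √(502.2081 + 524.4100) = 32.04 km
  W2: √((-31.73)² + (-16.29)²) = √(1006.7929 + 265.3641) = 35.67 km
  W3: √((-18.14)² + (12.00)²) = √(329.0596 + 144.0000) = 21.75 km
  W4: √((-30.49)² + (3.62)²) = √(929.6401 + 13.1044) = 30.70 km
  → nearest: W3 (21.75 km)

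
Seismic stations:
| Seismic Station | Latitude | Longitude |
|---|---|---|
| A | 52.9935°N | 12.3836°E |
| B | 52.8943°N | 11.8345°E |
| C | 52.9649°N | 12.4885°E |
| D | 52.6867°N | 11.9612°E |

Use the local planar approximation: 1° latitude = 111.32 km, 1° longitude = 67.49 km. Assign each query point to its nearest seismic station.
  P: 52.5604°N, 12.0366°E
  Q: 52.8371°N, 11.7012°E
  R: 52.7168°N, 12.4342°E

P at 52.5604°N, 12.0366°E:
  A: √((0.4331·111.32)² + (0.3470·67.49)²) = √(2324.463670 + 548.450966) = 53.5996 km
  B: √((0.3339·111.32)² + (-0.2021·67.49)²) = √(1381.590166 + 186.042207) = 39.5933 km
  C: √((0.4045·111.32)² + (0.4519·67.49)²) = √(2027.605438 + 930.172593) = 54.3855 km
  D: √((0.1263·111.32)² + (-0.0754·67.49)²) = √(197.675614 + 25.895336) = 14.9523 km
  → nearest: D (14.9523 km)
Q at 52.8371°N, 11.7012°E:
  A: √((0.1564·111.32)² + (0.6824·67.49)²) = √(303.123700 + 2121.079236) = 49.2362 km
  B: √((0.0572·111.32)² + (0.1333·67.49)²) = √(40.545107 + 80.935519) = 11.0218 km
  C: √((0.1278·111.32)² + (0.7873·67.49)²) = √(202.398879 + 2823.315154) = 55.0065 km
  D: √((-0.1504·111.32)² + (0.2600·67.49)²) = √(280.312244 + 307.911247) = 24.2533 km
  → nearest: B (11.0218 km)
R at 52.7168°N, 12.4342°E:
  A: √((0.2767·111.32)² + (-0.0506·67.49)²) = √(948.778235 + 11.662184) = 30.9910 km
  B: √((0.1775·111.32)² + (-0.5997·67.49)²) = √(390.429936 + 1638.124682) = 45.0395 km
  C: √((0.2481·111.32)² + (0.0543·67.49)²) = √(762.781100 + 13.430077) = 27.8606 km
  D: √((-0.0301·111.32)² + (-0.4730·67.49)²) = √(11.227405 + 1019.063244) = 32.0981 km
  → nearest: C (27.8606 km)

P→D; Q→B; R→C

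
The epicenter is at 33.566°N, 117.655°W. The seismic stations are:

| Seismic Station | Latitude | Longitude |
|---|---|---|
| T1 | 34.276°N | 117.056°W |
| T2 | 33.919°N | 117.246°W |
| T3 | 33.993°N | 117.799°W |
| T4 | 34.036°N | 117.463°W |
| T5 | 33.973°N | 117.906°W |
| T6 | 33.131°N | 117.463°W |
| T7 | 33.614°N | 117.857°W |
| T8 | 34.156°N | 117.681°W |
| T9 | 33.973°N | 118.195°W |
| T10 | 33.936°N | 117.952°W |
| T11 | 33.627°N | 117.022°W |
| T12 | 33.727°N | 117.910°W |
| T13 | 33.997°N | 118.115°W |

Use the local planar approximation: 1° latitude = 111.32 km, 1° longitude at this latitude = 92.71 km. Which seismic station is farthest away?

T1

Distances from 33.566°N, 117.655°W:
T1: √((0.710·111.32)² + (0.599·92.71)²) = √(6246.87898 + 3083.94630) = 96.596 km
T2: √((0.353·111.32)² + (0.409·92.71)²) = √(1544.17247 + 1437.80430) = 54.607 km
T3: √((0.427·111.32)² + (-0.144·92.71)²) = √(2259.44693 + 178.22891) = 49.373 km
T4: √((0.470·111.32)² + (0.192·92.71)²) = √(2737.42426 + 316.85139) = 55.266 km
T5: √((0.407·111.32)² + (-0.251·92.71)²) = √(2052.74600 + 541.50267) = 50.934 km
T6: √((-0.435·111.32)² + (0.192·92.71)²) = √(2344.90315 + 316.85139) = 51.592 km
T7: √((0.048·111.32)² + (-0.202·92.71)²) = √(28.55150 + 350.71626) = 19.475 km
T8: √((0.590·111.32)² + (-0.026·92.71)²) = √(4313.70477 + 5.81032) = 65.723 km
T9: √((0.407·111.32)² + (-0.540·92.71)²) = √(2052.74600 + 2506.34402) = 67.521 km
T10: √((0.370·111.32)² + (-0.297·92.71)²) = √(1696.48429 + 758.16907) = 49.544 km
T11: √((0.061·111.32)² + (0.633·92.71)²) = √(46.11116 + 3443.97969) = 59.077 km
T12: √((0.161·111.32)² + (-0.255·92.71)²) = √(321.21672 + 558.89925) = 29.667 km
T13: √((0.431·111.32)² + (-0.460·92.71)²) = √(2301.97676 + 1818.73249) = 64.193 km
Maximum: T1 at 96.596 km.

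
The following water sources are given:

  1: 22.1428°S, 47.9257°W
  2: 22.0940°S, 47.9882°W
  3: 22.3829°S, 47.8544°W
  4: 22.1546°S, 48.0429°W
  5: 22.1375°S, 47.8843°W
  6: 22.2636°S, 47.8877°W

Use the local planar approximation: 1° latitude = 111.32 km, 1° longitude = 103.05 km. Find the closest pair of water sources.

Pairwise distances:
1–2: 8.4257 km
1–3: 27.7194 km
1–4: 12.1487 km
1–5: 4.3069 km
1–6: 14.0060 km
2–3: 34.9914 km
2–4: 8.7910 km
2–5: 11.7510 km
2–6: 21.5339 km
3–4: 31.9878 km
3–5: 27.4911 km
3–6: 13.7167 km
4–5: 16.4542 km
4–6: 20.0753 km
5–6: 14.0418 km
Closest pair: 1–5 at 4.3069 km.

1 and 5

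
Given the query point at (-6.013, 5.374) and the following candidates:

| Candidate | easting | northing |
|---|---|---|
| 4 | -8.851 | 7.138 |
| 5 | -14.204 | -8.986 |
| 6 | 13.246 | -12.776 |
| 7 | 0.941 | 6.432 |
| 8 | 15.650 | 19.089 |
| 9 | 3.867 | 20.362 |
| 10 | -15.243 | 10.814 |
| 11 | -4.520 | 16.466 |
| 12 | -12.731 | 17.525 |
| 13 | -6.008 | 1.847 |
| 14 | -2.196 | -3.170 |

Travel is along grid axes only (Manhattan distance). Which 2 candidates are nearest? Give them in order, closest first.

13, 4

Distances from (-6.013, 5.374):
4: 4.602
5: 22.551
6: 37.409
7: 8.012
8: 35.378
9: 24.868
10: 14.670
11: 12.585
12: 18.869
13: 3.532
14: 12.361
Sorted: 13 (3.532) < 4 (4.602) < 7 (8.012) < 14 (12.361) < …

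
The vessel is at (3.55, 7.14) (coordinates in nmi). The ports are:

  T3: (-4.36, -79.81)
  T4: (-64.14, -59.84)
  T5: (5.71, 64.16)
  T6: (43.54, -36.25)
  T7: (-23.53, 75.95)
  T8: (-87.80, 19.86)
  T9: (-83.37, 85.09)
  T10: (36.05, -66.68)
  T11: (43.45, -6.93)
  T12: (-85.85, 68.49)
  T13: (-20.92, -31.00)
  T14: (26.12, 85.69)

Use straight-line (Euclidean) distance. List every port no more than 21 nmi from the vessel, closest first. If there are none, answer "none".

Distances from (3.55, 7.14):
T3: √((-7.91)² + (-86.95)²) = √(62.5681 + 7560.3025) = 87.31 nmi
T4: √((-67.69)² + (-66.98)²) = √(4581.9361 + 4486.3204) = 95.23 nmi
T5: √((2.16)² + (57.02)²) = √(4.6656 + 3251.2804) = 57.06 nmi
T6: √((39.99)² + (-43.39)²) = √(1599.2001 + 1882.6921) = 59.01 nmi
T7: √((-27.08)² + (68.81)²) = √(733.3264 + 4734.8161) = 73.95 nmi
T8: √((-91.35)² + (12.72)²) = √(8344.8225 + 161.7984) = 92.23 nmi
T9: √((-86.92)² + (77.95)²) = √(7555.0864 + 6076.2025) = 116.75 nmi
T10: √((32.50)² + (-73.82)²) = √(1056.2500 + 5449.3924) = 80.66 nmi
T11: √((39.90)² + (-14.07)²) = √(1592.0100 + 197.9649) = 42.31 nmi
T12: √((-89.40)² + (61.35)²) = √(7992.3600 + 3763.8225) = 108.43 nmi
T13: √((-24.47)² + (-38.14)²) = √(598.7809 + 1454.6596) = 45.31 nmi
T14: √((22.57)² + (78.55)²) = √(509.4049 + 6170.1025) = 81.73 nmi
Threshold 21 nmi: none within range.

none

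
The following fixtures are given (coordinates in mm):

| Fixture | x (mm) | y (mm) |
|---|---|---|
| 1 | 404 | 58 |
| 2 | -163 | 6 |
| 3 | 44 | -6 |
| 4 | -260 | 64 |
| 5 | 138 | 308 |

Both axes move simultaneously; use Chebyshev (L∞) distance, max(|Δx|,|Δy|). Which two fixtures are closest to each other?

Pairwise distances:
1–2: 567 mm
1–3: 360 mm
1–4: 664 mm
1–5: 266 mm
2–3: 207 mm
2–4: 97 mm
2–5: 302 mm
3–4: 304 mm
3–5: 314 mm
4–5: 398 mm
Closest pair: 2–4 at 97 mm.

2 and 4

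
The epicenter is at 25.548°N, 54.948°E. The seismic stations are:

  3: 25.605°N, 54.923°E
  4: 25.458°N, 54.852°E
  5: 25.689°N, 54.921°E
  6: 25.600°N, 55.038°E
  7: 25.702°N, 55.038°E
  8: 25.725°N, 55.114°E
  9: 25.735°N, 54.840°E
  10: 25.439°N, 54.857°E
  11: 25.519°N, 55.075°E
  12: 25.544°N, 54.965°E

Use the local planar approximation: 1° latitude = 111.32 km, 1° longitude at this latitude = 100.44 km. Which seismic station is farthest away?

8

Distances from 25.548°N, 54.948°E:
3: 6.824 km
4: 13.905 km
5: 15.929 km
6: 10.734 km
7: 19.381 km
8: 25.811 km
9: 23.474 km
10: 15.191 km
11: 13.158 km
12: 1.765 km
Maximum: 8 at 25.811 km.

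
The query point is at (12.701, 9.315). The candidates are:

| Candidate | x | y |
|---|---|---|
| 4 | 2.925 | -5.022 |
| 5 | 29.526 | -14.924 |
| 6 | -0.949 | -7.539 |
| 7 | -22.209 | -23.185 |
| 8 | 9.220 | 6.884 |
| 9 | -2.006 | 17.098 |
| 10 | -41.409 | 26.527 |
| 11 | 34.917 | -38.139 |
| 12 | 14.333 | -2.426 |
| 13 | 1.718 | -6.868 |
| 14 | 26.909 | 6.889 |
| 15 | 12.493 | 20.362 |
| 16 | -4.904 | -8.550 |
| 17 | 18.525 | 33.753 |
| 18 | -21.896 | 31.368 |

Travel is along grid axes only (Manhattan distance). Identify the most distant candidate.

Distances from (12.701, 9.315):
4: 24.113
5: 41.064
6: 30.504
7: 67.410
8: 5.912
9: 22.490
10: 71.322
11: 69.670
12: 13.373
13: 27.166
14: 16.634
15: 11.255
16: 35.470
17: 30.262
18: 56.650
Maximum: 10 at 71.322.

10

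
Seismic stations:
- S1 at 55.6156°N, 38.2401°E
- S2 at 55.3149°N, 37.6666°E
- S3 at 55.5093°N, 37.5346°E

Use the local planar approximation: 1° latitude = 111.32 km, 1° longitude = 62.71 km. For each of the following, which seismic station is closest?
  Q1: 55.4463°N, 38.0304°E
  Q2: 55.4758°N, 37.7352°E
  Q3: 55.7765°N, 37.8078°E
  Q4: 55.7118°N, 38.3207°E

Q1→S1; Q2→S3; Q3→S1; Q4→S1

Q1 at 55.4463°N, 38.0304°E:
  S1: √((0.1693·111.32)² + (0.2097·62.71)²) = √(355.189658 + 172.930048) = 22.9809 km
  S2: √((-0.1314·111.32)² + (-0.3638·62.71)²) = √(213.962235 + 520.473942) = 27.1005 km
  S3: √((0.0630·111.32)² + (-0.4958·62.71)²) = √(49.184413 + 966.688710) = 31.8728 km
  → nearest: S1 (22.9809 km)
Q2 at 55.4758°N, 37.7352°E:
  S1: √((0.1398·111.32)² + (0.5049·62.71)²) = √(242.192527 + 1002.499911) = 35.2802 km
  S2: √((-0.1609·111.32)² + (-0.0686·62.71)²) = √(320.817820 + 18.506395) = 18.4208 km
  S3: √((0.0335·111.32)² + (-0.2006·62.71)²) = √(13.907082 + 158.246990) = 13.1207 km
  → nearest: S3 (13.1207 km)
Q3 at 55.7765°N, 37.8078°E:
  S1: √((-0.1609·111.32)² + (0.4323·62.71)²) = √(320.817820 + 734.926779) = 32.4922 km
  S2: √((-0.4616·111.32)² + (-0.1412·62.71)²) = √(2640.450289 + 78.404862) = 52.1426 km
  S3: √((-0.2672·111.32)² + (-0.2732·62.71)²) = √(884.747416 + 293.518170) = 34.3259 km
  → nearest: S1 (32.4922 km)
Q4 at 55.7118°N, 38.3207°E:
  S1: √((-0.0962·111.32)² + (-0.0806·62.71)²) = √(114.682338 + 25.547222) = 11.8419 km
  S2: √((-0.3969·111.32)² + (-0.6541·62.71)²) = √(1952.129359 + 1682.526448) = 60.2881 km
  S3: √((-0.2025·111.32)² + (-0.7861·62.71)²) = √(508.155289 + 2430.128250) = 54.2059 km
  → nearest: S1 (11.8419 km)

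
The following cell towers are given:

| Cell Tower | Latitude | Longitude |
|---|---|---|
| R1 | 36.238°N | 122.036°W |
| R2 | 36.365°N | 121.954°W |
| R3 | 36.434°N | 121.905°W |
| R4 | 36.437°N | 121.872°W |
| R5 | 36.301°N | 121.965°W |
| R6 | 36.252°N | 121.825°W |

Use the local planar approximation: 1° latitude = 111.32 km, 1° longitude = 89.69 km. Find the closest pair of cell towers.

Pairwise distances:
R1–R2: 15.936 km
R1–R3: 24.781 km
R1–R4: 26.591 km
R1–R5: 9.473 km
R1–R6: 18.989 km
R2–R3: 8.849 km
R2–R4: 10.878 km
R2–R5: 7.192 km
R2–R6: 17.091 km
R3–R4: 2.979 km
R3–R5: 15.753 km
R3–R6: 21.493 km
R4–R5: 17.285 km
R4–R6: 21.021 km
R5–R6: 13.690 km
Closest pair: R3–R4 at 2.979 km.

R3 and R4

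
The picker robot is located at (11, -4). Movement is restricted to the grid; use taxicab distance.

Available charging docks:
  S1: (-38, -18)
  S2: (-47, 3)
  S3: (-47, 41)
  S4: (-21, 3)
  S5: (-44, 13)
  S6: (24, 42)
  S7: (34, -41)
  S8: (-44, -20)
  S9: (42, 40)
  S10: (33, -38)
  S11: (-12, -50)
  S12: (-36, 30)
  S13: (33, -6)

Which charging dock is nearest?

S13

Distances from (11, -4):
S1: 63
S2: 65
S3: 103
S4: 39
S5: 72
S6: 59
S7: 60
S8: 71
S9: 75
S10: 56
S11: 69
S12: 81
S13: 24
Minimum: S13 at 24.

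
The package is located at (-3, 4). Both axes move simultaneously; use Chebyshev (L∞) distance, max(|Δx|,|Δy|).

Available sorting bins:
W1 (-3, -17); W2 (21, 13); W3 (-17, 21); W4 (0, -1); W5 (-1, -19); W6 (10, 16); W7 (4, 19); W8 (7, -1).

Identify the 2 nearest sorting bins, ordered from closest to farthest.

W4, W8

Distances from (-3, 4):
W1: max(|0|, |-21|) = 21
W2: max(|24|, |9|) = 24
W3: max(|-14|, |17|) = 17
W4: max(|3|, |-5|) = 5
W5: max(|2|, |-23|) = 23
W6: max(|13|, |12|) = 13
W7: max(|7|, |15|) = 15
W8: max(|10|, |-5|) = 10
Sorted: W4 (5) < W8 (10) < W6 (13) < W7 (15) < …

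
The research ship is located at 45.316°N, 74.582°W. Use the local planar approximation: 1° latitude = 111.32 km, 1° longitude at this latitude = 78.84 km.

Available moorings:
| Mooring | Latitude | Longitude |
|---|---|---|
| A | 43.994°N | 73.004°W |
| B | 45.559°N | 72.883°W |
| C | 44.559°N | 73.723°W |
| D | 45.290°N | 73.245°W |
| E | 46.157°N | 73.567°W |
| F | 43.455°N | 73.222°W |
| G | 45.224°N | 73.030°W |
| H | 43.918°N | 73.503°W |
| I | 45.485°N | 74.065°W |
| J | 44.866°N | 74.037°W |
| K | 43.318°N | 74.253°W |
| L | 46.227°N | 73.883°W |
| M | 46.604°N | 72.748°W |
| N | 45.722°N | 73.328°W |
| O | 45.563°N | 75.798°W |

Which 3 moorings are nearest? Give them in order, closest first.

I, J, O

Distances from 45.316°N, 74.582°W:
A: 192.705 km
B: 136.653 km
C: 108.110 km
D: 105.449 km
E: 123.160 km
F: 233.269 km
G: 122.788 km
H: 177.358 km
I: 44.892 km
J: 65.997 km
K: 223.925 km
L: 115.419 km
M: 203.629 km
N: 108.706 km
O: 99.735 km
Sorted: I (44.892 km) < J (65.997 km) < O (99.735 km) < D (105.449 km) < C (108.110 km) < …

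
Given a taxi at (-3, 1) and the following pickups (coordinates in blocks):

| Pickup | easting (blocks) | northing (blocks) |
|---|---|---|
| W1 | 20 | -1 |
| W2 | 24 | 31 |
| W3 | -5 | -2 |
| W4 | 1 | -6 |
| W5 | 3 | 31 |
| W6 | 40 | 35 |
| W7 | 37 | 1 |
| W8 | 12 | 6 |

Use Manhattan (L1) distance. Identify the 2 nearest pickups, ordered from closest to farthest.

Distances from (-3, 1):
W1: |23| + |-2| = 23 + 2 = 25 blocks
W2: |27| + |30| = 27 + 30 = 57 blocks
W3: |-2| + |-3| = 2 + 3 = 5 blocks
W4: |4| + |-7| = 4 + 7 = 11 blocks
W5: |6| + |30| = 6 + 30 = 36 blocks
W6: |43| + |34| = 43 + 34 = 77 blocks
W7: |40| + |0| = 40 + 0 = 40 blocks
W8: |15| + |5| = 15 + 5 = 20 blocks
Sorted: W3 (5 blocks) < W4 (11 blocks) < W8 (20 blocks) < W1 (25 blocks) < …

W3, W4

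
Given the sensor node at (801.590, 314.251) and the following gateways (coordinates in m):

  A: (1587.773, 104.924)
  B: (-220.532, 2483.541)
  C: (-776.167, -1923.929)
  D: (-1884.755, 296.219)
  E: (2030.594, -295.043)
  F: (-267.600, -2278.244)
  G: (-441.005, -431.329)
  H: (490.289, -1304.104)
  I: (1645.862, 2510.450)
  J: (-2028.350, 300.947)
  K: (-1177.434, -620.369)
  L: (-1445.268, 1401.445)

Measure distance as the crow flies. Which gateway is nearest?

A

Distances from (801.590, 314.251):
A: 813.573 m
B: 2398.031 m
C: 2738.388 m
D: 2686.406 m
E: 1371.747 m
F: 2804.318 m
G: 1449.114 m
H: 1648.023 m
I: 2352.889 m
J: 2829.971 m
K: 2188.618 m
L: 2496.069 m
Minimum: A at 813.573 m.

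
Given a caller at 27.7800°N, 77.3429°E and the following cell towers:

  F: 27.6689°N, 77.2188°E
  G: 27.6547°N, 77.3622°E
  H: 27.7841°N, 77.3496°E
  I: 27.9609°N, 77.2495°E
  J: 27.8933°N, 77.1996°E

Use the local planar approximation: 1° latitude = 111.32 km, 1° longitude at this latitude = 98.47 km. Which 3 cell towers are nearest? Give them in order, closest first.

Distances from 27.7800°N, 77.3429°E:
F: √((-0.1111·111.32)² + (-0.1241·98.47)²) = √(152.958816 + 149.331504) = 17.3865 km
G: √((-0.1253·111.32)² + (0.0193·98.47)²) = √(194.557751 + 3.611790) = 14.0773 km
H: √((0.0041·111.32)² + (0.0067·98.47)²) = √(0.208312 + 0.435269) = 0.8022 km
I: √((0.1809·111.32)² + (-0.0934·98.47)²) = √(405.530506 + 84.586612) = 22.1386 km
J: √((0.1133·111.32)² + (-0.1433·98.47)²) = √(159.076569 + 199.113294) = 18.9259 km
Sorted: H (0.8022 km) < G (14.0773 km) < F (17.3865 km) < J (18.9259 km) < I (22.1386 km)

H, G, F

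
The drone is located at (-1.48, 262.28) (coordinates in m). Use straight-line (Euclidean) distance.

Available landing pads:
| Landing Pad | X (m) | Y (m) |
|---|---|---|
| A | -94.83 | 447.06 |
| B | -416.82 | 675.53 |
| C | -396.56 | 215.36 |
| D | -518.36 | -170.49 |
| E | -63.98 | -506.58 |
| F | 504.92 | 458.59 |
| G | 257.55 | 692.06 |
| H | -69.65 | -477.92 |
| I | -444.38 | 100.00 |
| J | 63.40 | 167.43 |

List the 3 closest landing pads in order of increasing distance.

Distances from (-1.48, 262.28):
A: 207.02 m
B: 585.90 m
C: 397.86 m
D: 674.13 m
E: 771.40 m
F: 543.12 m
G: 501.80 m
H: 743.33 m
I: 471.69 m
J: 114.92 m
Sorted: J (114.92 m) < A (207.02 m) < C (397.86 m) < I (471.69 m) < G (501.80 m) < …

J, A, C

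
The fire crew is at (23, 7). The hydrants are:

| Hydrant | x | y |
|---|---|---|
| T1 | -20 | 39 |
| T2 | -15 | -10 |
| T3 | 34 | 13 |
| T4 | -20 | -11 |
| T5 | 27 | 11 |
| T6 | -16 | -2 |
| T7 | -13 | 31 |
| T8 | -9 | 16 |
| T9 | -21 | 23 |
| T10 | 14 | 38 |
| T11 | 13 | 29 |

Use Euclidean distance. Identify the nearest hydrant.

T5

Distances from (23, 7):
T1: √((-43)² + (32)²) = √(1849.000 + 1024.000) = 53.6
T2: √((-38)² + (-17)²) = √(1444.000 + 289.000) = 41.6
T3: √((11)² + (6)²) = √(121.000 + 36.000) = 12.5
T4: √((-43)² + (-18)²) = √(1849.000 + 324.000) = 46.6
T5: √((4)² + (4)²) = √(16.000 + 16.000) = 5.7
T6: √((-39)² + (-9)²) = √(1521.000 + 81.000) = 40.0
T7: √((-36)² + (24)²) = √(1296.000 + 576.000) = 43.3
T8: √((-32)² + (9)²) = √(1024.000 + 81.000) = 33.2
T9: √((-44)² + (16)²) = √(1936.000 + 256.000) = 46.8
T10: √((-9)² + (31)²) = √(81.000 + 961.000) = 32.3
T11: √((-10)² + (22)²) = √(100.000 + 484.000) = 24.2
Minimum: T5 at 5.7.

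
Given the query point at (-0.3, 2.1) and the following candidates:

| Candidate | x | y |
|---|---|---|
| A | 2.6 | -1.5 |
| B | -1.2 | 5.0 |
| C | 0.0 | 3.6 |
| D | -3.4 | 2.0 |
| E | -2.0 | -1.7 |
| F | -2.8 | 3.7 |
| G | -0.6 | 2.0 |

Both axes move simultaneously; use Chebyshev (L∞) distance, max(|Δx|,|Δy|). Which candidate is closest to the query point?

Distances from (-0.3, 2.1):
A: 3.6
B: 2.9
C: 1.5
D: 3.1
E: 3.8
F: 2.5
G: 0.3
Minimum: G at 0.3.

G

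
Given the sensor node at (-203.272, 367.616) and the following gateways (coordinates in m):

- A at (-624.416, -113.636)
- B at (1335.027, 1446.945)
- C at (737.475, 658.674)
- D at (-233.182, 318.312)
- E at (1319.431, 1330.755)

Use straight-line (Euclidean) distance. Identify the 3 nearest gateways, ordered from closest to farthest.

Distances from (-203.272, 367.616):
A: 639.504 m
B: 1879.179 m
C: 984.743 m
D: 57.667 m
E: 1801.738 m
Sorted: D (57.667 m) < A (639.504 m) < C (984.743 m) < E (1801.738 m) < B (1879.179 m)

D, A, C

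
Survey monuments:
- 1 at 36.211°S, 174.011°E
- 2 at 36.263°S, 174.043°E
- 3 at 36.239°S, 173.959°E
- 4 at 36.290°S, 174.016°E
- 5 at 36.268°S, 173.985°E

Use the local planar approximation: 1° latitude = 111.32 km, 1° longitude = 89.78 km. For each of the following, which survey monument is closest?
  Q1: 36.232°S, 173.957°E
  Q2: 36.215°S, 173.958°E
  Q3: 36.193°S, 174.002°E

Q1→3; Q2→3; Q3→1

Q1 at 36.232°S, 173.957°E:
  1: √((0.021·111.32)² + (0.054·89.78)²) = √(5.46493 + 23.50427) = 5.382 km
  2: √((-0.031·111.32)² + (0.086·89.78)²) = √(11.90885 + 59.61508) = 8.457 km
  3: √((-0.007·111.32)² + (0.002·89.78)²) = √(0.60721 + 0.03224) = 0.800 km
  4: √((-0.058·111.32)² + (0.059·89.78)²) = √(41.68717 + 28.05842) = 8.351 km
  5: √((-0.036·111.32)² + (0.028·89.78)²) = √(16.06022 + 6.31939) = 4.731 km
  → nearest: 3 (0.800 km)
Q2 at 36.215°S, 173.958°E:
  1: √((0.004·111.32)² + (0.053·89.78)²) = √(0.19827 + 22.64180) = 4.779 km
  2: √((-0.048·111.32)² + (0.085·89.78)²) = √(28.55150 + 58.23674) = 9.316 km
  3: √((-0.024·111.32)² + (0.001·89.78)²) = √(7.13787 + 0.00806) = 2.673 km
  4: √((-0.075·111.32)² + (0.058·89.78)²) = √(69.70580 + 27.11535) = 9.840 km
  5: √((-0.053·111.32)² + (0.027·89.78)²) = √(34.80953 + 5.87607) = 6.379 km
  → nearest: 3 (2.673 km)
Q3 at 36.193°S, 174.002°E:
  1: √((-0.018·111.32)² + (0.009·89.78)²) = √(4.01505 + 0.65290) = 2.161 km
  2: √((-0.070·111.32)² + (0.041·89.78)²) = √(60.72150 + 13.54961) = 8.618 km
  3: √((-0.046·111.32)² + (-0.043·89.78)²) = √(26.22177 + 14.90377) = 6.413 km
  4: √((-0.097·111.32)² + (0.014·89.78)²) = √(116.59767 + 1.57985) = 10.871 km
  5: √((-0.075·111.32)² + (-0.017·89.78)²) = √(69.70580 + 2.32947) = 8.487 km
  → nearest: 1 (2.161 km)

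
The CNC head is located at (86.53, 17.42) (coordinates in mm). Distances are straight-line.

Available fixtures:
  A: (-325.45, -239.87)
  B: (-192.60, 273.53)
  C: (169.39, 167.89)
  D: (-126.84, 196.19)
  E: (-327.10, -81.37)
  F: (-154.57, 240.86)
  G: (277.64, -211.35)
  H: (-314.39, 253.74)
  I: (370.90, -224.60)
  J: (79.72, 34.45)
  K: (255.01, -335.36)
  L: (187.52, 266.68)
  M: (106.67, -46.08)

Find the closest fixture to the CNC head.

Distances from (86.53, 17.42):
A: 485.72 mm
B: 378.82 mm
C: 171.78 mm
D: 278.36 mm
E: 425.26 mm
F: 328.72 mm
G: 298.09 mm
H: 465.39 mm
I: 373.42 mm
J: 18.34 mm
K: 390.95 mm
L: 268.94 mm
M: 66.62 mm
Minimum: J at 18.34 mm.

J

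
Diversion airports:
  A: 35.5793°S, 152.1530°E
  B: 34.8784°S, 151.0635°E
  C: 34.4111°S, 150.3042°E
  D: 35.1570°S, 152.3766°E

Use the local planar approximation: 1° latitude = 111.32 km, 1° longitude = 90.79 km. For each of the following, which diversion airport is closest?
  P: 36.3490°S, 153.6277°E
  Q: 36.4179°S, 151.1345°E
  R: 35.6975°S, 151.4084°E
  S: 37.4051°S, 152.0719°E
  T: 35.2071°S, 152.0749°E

P at 36.3490°S, 153.6277°E:
  A: √((0.7697·111.32)² + (-1.4747·90.79)²) = √(7341.577174 + 17926.000025) = 158.9578 km
  B: √((1.4706·111.32)² + (-2.5642·90.79)²) = √(26800.044713 + 54197.571115) = 284.6008 km
  C: √((1.9379·111.32)² + (-3.3235·90.79)²) = √(46538.150610 + 91047.368567) = 370.9252 km
  D: √((1.1920·111.32)² + (-1.2511·90.79)²) = √(17607.549019 + 12902.090396) = 174.6701 km
  → nearest: A (158.9578 km)
Q at 36.4179°S, 151.1345°E:
  A: √((0.8386·111.32)² + (1.0185·90.79)²) = √(8714.773647 + 8550.629698) = 131.3979 km
  B: √((1.5395·111.32)² + (-0.0710·90.79)²) = √(29370.124115 + 41.552076) = 171.4983 km
  C: √((2.0068·111.32)² + (-0.8303·90.79)²) = √(49906.208886 + 5682.587191) = 235.7728 km
  D: √((1.2609·111.32)² + (1.2421·90.79)²) = √(19701.880691 + 12717.131315) = 180.0528 km
  → nearest: A (131.3979 km)
R at 35.6975°S, 151.4084°E:
  A: √((0.1182·111.32)² + (0.7446·90.79)²) = √(173.133596 + 4570.062042) = 68.8709 km
  B: √((0.8191·111.32)² + (-0.3449·90.79)²) = √(8314.195785 + 980.533466) = 96.4092 km
  C: √((1.2864·111.32)² + (-1.1042·90.79)²) = √(20506.826551 + 10050.126259) = 174.8055 km
  D: √((0.5405·111.32)² + (0.9682·90.79)²) = √(3620.243579 + 7726.915961) = 106.5230 km
  → nearest: A (68.8709 km)
S at 37.4051°S, 152.0719°E:
  A: √((1.8258·111.32)² + (0.0811·90.79)²) = √(41309.772268 + 54.214785) = 203.3814 km
  B: √((2.5267·111.32)² + (-1.0084·90.79)²) = √(79114.075245 + 8381.885159) = 295.7972 km
  C: √((2.9940·111.32)² + (-1.7677·90.79)²) = √(111083.610591 + 25756.874154) = 369.9196 km
  D: √((2.2481·111.32)² + (0.3047·90.79)²) = √(62629.312818 + 765.281017) = 251.7828 km
  → nearest: A (203.3814 km)
T at 35.2071°S, 152.0749°E:
  A: √((-0.3722·111.32)² + (0.0781·90.79)²) = √(1716.718680 + 50.278012) = 42.0357 km
  B: √((0.3287·111.32)² + (-1.0114·90.79)²) = √(1338.892792 + 8431.831727) = 98.8470 km
  C: √((0.7960·111.32)² + (-1.7707·90.79)²) = √(7851.859699 + 25844.373380) = 183.5653 km
  D: √((0.0501·111.32)² + (0.3017·90.79)²) = √(31.104401 + 750.285671) = 27.9534 km
  → nearest: D (27.9534 km)

P→A; Q→A; R→A; S→A; T→D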